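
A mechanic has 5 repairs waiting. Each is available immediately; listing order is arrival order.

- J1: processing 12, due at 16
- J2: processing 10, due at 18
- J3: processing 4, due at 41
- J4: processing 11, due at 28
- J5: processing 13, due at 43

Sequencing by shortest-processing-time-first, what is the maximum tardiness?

SPT (increasing processing time): J3 J2 J4 J1 J5.
J3: 0→4, due 41, tardiness 0
J2: 4→14, due 18, tardiness 0
J4: 14→25, due 28, tardiness 0
J1: 25→37, due 16, tardiness 21
J5: 37→50, due 43, tardiness 7
Maximum = 21.

21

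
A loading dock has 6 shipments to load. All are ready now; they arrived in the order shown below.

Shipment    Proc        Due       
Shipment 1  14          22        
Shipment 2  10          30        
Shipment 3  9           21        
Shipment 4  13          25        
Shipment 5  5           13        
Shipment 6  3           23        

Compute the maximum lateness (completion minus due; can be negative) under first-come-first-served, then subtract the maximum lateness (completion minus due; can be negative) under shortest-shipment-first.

FIFO (arrival order): Shipment 1 Shipment 2 Shipment 3 Shipment 4 Shipment 5 Shipment 6.
Shipment 1: 0→14, due 22, lateness -8
Shipment 2: 14→24, due 30, lateness -6
Shipment 3: 24→33, due 21, lateness 12
Shipment 4: 33→46, due 25, lateness 21
Shipment 5: 46→51, due 13, lateness 38
Shipment 6: 51→54, due 23, lateness 31
Maximum = 38.
SPT (increasing processing time): Shipment 6 Shipment 5 Shipment 3 Shipment 2 Shipment 4 Shipment 1.
Shipment 6: 0→3, due 23, lateness -20
Shipment 5: 3→8, due 13, lateness -5
Shipment 3: 8→17, due 21, lateness -4
Shipment 2: 17→27, due 30, lateness -3
Shipment 4: 27→40, due 25, lateness 15
Shipment 1: 40→54, due 22, lateness 32
Maximum = 32.
Difference = 38 − 32 = 6.

6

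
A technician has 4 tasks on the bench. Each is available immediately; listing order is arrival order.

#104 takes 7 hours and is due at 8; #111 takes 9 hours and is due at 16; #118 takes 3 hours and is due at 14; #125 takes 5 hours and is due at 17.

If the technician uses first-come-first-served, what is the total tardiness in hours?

FIFO (arrival order): #104 #111 #118 #125.
#104: 0→7, due 8, tardiness 0
#111: 7→16, due 16, tardiness 0
#118: 16→19, due 14, tardiness 5
#125: 19→24, due 17, tardiness 7
Sum = 0+0+5+7 = 12.

12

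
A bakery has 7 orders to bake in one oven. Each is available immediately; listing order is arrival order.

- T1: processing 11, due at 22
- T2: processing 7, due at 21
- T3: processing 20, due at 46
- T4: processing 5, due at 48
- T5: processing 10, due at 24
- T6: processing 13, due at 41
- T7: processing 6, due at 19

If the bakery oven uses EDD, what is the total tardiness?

63

EDD (increasing due date): T7 T2 T1 T5 T6 T3 T4.
T7: 0→6, due 19, tardiness 0
T2: 6→13, due 21, tardiness 0
T1: 13→24, due 22, tardiness 2
T5: 24→34, due 24, tardiness 10
T6: 34→47, due 41, tardiness 6
T3: 47→67, due 46, tardiness 21
T4: 67→72, due 48, tardiness 24
Sum = 0+0+2+10+6+21+24 = 63.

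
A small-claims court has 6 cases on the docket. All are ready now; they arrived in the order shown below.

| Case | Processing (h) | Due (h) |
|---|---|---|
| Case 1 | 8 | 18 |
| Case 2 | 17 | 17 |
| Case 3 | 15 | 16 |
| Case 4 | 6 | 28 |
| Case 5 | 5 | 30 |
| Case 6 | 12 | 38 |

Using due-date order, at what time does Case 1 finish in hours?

40

EDD (increasing due date): Case 3 Case 2 Case 1 Case 4 Case 5 Case 6.
Case 3: 0→15
Case 2: 15→32
Case 1: 32→40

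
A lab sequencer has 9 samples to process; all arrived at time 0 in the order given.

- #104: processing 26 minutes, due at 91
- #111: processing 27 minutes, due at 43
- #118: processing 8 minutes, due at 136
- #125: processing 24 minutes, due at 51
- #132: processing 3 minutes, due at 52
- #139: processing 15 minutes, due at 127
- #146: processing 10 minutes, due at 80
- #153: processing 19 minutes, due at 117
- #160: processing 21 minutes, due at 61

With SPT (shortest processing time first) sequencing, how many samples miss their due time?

4

SPT (increasing processing time): #132 #118 #146 #139 #153 #160 #125 #104 #111.
#132: 0→3, due 52, tardiness 0
#118: 3→11, due 136, tardiness 0
#146: 11→21, due 80, tardiness 0
#139: 21→36, due 127, tardiness 0
#153: 36→55, due 117, tardiness 0
#160: 55→76, due 61, tardiness 15
#125: 76→100, due 51, tardiness 49
#104: 100→126, due 91, tardiness 35
#111: 126→153, due 43, tardiness 110
Late samples: 4.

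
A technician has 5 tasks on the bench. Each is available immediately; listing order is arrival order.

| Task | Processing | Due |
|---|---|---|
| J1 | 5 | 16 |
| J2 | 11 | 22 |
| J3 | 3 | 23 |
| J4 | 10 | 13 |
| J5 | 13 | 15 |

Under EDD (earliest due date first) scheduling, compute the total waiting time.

100

EDD (increasing due date): J4 J5 J1 J2 J3.
J4: waits 0, runs 0→10
J5: waits 10, runs 10→23
J1: waits 23, runs 23→28
J2: waits 28, runs 28→39
J3: waits 39, runs 39→42
Sum = 0+10+23+28+39 = 100.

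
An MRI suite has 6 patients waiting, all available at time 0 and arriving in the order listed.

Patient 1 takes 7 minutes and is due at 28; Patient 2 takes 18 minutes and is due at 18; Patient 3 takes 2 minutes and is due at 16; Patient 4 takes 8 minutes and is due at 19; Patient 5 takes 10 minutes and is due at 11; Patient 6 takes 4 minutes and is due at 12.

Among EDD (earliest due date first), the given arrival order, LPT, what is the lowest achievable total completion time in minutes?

EDD (increasing due date): Patient 5 Patient 6 Patient 3 Patient 2 Patient 4 Patient 1.
Patient 5: 0→10
Patient 6: 10→14
Patient 3: 14→16
Patient 2: 16→34
Patient 4: 34→42
Patient 1: 42→49
Sum = 10+14+16+34+42+49 = 165.
FIFO (arrival order): Patient 1 Patient 2 Patient 3 Patient 4 Patient 5 Patient 6.
Patient 1: 0→7
Patient 2: 7→25
Patient 3: 25→27
Patient 4: 27→35
Patient 5: 35→45
Patient 6: 45→49
Sum = 7+25+27+35+45+49 = 188.
LPT (decreasing processing time): Patient 2 Patient 5 Patient 4 Patient 1 Patient 6 Patient 3.
Patient 2: 0→18
Patient 5: 18→28
Patient 4: 28→36
Patient 1: 36→43
Patient 6: 43→47
Patient 3: 47→49
Sum = 18+28+36+43+47+49 = 221.
EDD 165, FIFO 188, LPT 221 → minimum 165.

165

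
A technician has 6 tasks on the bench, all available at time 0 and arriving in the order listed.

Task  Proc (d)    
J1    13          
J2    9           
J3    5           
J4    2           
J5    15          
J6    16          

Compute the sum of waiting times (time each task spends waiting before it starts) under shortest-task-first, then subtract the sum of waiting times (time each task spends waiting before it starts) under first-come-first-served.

SPT (increasing processing time): J4 J3 J2 J1 J5 J6.
J4: waits 0, runs 0→2
J3: waits 2, runs 2→7
J2: waits 7, runs 7→16
J1: waits 16, runs 16→29
J5: waits 29, runs 29→44
J6: waits 44, runs 44→60
Sum = 0+2+7+16+29+44 = 98.
FIFO (arrival order): J1 J2 J3 J4 J5 J6.
J1: waits 0, runs 0→13
J2: waits 13, runs 13→22
J3: waits 22, runs 22→27
J4: waits 27, runs 27→29
J5: waits 29, runs 29→44
J6: waits 44, runs 44→60
Sum = 0+13+22+27+29+44 = 135.
Difference = 98 − 135 = -37.

-37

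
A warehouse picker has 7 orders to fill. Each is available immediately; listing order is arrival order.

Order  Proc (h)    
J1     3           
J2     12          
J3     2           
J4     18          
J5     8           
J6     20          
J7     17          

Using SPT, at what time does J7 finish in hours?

SPT (increasing processing time): J3 J1 J5 J2 J7 J4 J6.
J3: 0→2
J1: 2→5
J5: 5→13
J2: 13→25
J7: 25→42

42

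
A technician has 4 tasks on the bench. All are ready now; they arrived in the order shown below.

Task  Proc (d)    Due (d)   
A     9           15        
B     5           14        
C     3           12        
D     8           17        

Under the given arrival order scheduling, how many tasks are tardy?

FIFO (arrival order): A B C D.
A: 0→9, due 15, tardiness 0
B: 9→14, due 14, tardiness 0
C: 14→17, due 12, tardiness 5
D: 17→25, due 17, tardiness 8
Late tasks: 2.

2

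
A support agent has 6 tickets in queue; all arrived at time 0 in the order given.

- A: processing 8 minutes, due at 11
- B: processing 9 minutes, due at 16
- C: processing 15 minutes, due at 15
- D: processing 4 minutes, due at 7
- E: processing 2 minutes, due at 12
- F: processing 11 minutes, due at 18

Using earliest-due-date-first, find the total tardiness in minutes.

70

EDD (increasing due date): D A E C B F.
D: 0→4, due 7, tardiness 0
A: 4→12, due 11, tardiness 1
E: 12→14, due 12, tardiness 2
C: 14→29, due 15, tardiness 14
B: 29→38, due 16, tardiness 22
F: 38→49, due 18, tardiness 31
Sum = 0+1+2+14+22+31 = 70.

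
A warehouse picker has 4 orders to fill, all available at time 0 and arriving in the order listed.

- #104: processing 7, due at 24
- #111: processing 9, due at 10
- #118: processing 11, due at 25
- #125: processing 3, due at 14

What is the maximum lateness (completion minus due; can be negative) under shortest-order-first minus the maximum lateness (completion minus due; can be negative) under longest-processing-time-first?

SPT (increasing processing time): #125 #104 #111 #118.
#125: 0→3, due 14, lateness -11
#104: 3→10, due 24, lateness -14
#111: 10→19, due 10, lateness 9
#118: 19→30, due 25, lateness 5
Maximum = 9.
LPT (decreasing processing time): #118 #111 #104 #125.
#118: 0→11, due 25, lateness -14
#111: 11→20, due 10, lateness 10
#104: 20→27, due 24, lateness 3
#125: 27→30, due 14, lateness 16
Maximum = 16.
Difference = 9 − 16 = -7.

-7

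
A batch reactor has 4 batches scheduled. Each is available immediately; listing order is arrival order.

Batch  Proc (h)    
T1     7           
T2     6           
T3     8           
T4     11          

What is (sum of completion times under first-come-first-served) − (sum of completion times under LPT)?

-15

FIFO (arrival order): T1 T2 T3 T4.
T1: 0→7
T2: 7→13
T3: 13→21
T4: 21→32
Sum = 7+13+21+32 = 73.
LPT (decreasing processing time): T4 T3 T1 T2.
T4: 0→11
T3: 11→19
T1: 19→26
T2: 26→32
Sum = 11+19+26+32 = 88.
Difference = 73 − 88 = -15.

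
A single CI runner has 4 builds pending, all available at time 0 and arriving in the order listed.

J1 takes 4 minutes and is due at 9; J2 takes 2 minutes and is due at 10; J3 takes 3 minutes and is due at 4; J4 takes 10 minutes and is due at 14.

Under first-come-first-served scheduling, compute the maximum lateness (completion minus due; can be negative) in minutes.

5

FIFO (arrival order): J1 J2 J3 J4.
J1: 0→4, due 9, lateness -5
J2: 4→6, due 10, lateness -4
J3: 6→9, due 4, lateness 5
J4: 9→19, due 14, lateness 5
Maximum = 5.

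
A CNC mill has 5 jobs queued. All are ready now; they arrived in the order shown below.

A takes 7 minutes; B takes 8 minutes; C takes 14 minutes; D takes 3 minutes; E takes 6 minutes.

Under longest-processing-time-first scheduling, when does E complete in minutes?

35

LPT (decreasing processing time): C B A E D.
C: 0→14
B: 14→22
A: 22→29
E: 29→35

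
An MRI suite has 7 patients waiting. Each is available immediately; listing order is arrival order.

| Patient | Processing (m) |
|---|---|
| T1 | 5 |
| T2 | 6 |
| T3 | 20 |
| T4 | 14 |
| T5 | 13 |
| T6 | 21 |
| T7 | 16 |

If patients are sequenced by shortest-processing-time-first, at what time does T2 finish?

11

SPT (increasing processing time): T1 T2 T5 T4 T7 T3 T6.
T1: 0→5
T2: 5→11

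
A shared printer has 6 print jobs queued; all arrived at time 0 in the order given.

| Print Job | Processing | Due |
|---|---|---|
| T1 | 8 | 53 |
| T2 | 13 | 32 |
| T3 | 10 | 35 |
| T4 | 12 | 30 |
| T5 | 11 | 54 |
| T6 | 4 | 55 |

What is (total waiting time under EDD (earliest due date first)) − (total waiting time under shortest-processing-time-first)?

53

EDD (increasing due date): T4 T2 T3 T1 T5 T6.
T4: waits 0, runs 0→12
T2: waits 12, runs 12→25
T3: waits 25, runs 25→35
T1: waits 35, runs 35→43
T5: waits 43, runs 43→54
T6: waits 54, runs 54→58
Sum = 0+12+25+35+43+54 = 169.
SPT (increasing processing time): T6 T1 T3 T5 T4 T2.
T6: waits 0, runs 0→4
T1: waits 4, runs 4→12
T3: waits 12, runs 12→22
T5: waits 22, runs 22→33
T4: waits 33, runs 33→45
T2: waits 45, runs 45→58
Sum = 0+4+12+22+33+45 = 116.
Difference = 169 − 116 = 53.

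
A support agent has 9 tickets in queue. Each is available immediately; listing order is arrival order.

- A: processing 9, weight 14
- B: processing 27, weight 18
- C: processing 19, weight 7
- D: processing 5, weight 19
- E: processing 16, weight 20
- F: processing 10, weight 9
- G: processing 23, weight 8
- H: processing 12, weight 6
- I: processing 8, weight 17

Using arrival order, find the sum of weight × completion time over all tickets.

8384

FIFO (arrival order): A B C D E F G H I.
A: finishes 9, weight 14, w·C = 126
B: finishes 36, weight 18, w·C = 648
C: finishes 55, weight 7, w·C = 385
D: finishes 60, weight 19, w·C = 1140
E: finishes 76, weight 20, w·C = 1520
F: finishes 86, weight 9, w·C = 774
G: finishes 109, weight 8, w·C = 872
H: finishes 121, weight 6, w·C = 726
I: finishes 129, weight 17, w·C = 2193
Sum = 126+648+385+1140+1520+774+872+726+2193 = 8384.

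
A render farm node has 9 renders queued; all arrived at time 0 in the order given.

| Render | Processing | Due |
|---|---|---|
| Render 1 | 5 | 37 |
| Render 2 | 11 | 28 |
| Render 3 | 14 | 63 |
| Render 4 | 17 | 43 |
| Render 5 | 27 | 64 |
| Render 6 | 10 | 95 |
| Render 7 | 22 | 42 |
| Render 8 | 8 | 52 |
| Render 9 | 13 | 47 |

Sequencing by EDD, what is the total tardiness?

EDD (increasing due date): Render 2 Render 1 Render 7 Render 4 Render 9 Render 8 Render 3 Render 5 Render 6.
Render 2: 0→11, due 28, tardiness 0
Render 1: 11→16, due 37, tardiness 0
Render 7: 16→38, due 42, tardiness 0
Render 4: 38→55, due 43, tardiness 12
Render 9: 55→68, due 47, tardiness 21
Render 8: 68→76, due 52, tardiness 24
Render 3: 76→90, due 63, tardiness 27
Render 5: 90→117, due 64, tardiness 53
Render 6: 117→127, due 95, tardiness 32
Sum = 0+0+0+12+21+24+27+53+32 = 169.

169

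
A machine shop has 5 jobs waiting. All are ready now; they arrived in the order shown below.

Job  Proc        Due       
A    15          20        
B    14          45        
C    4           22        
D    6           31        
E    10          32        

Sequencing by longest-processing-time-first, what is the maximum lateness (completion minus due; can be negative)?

27

LPT (decreasing processing time): A B E D C.
A: 0→15, due 20, lateness -5
B: 15→29, due 45, lateness -16
E: 29→39, due 32, lateness 7
D: 39→45, due 31, lateness 14
C: 45→49, due 22, lateness 27
Maximum = 27.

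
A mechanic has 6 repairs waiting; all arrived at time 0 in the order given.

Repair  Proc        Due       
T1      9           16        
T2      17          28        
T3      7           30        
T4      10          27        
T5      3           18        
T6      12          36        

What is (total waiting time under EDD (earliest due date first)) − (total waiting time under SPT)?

26

EDD (increasing due date): T1 T5 T4 T2 T3 T6.
T1: waits 0, runs 0→9
T5: waits 9, runs 9→12
T4: waits 12, runs 12→22
T2: waits 22, runs 22→39
T3: waits 39, runs 39→46
T6: waits 46, runs 46→58
Sum = 0+9+12+22+39+46 = 128.
SPT (increasing processing time): T5 T3 T1 T4 T6 T2.
T5: waits 0, runs 0→3
T3: waits 3, runs 3→10
T1: waits 10, runs 10→19
T4: waits 19, runs 19→29
T6: waits 29, runs 29→41
T2: waits 41, runs 41→58
Sum = 0+3+10+19+29+41 = 102.
Difference = 128 − 102 = 26.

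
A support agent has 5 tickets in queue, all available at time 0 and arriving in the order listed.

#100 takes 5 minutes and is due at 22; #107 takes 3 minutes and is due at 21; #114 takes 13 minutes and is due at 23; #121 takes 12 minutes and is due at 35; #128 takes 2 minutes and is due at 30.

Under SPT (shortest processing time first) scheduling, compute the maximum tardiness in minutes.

12

SPT (increasing processing time): #128 #107 #100 #121 #114.
#128: 0→2, due 30, tardiness 0
#107: 2→5, due 21, tardiness 0
#100: 5→10, due 22, tardiness 0
#121: 10→22, due 35, tardiness 0
#114: 22→35, due 23, tardiness 12
Maximum = 12.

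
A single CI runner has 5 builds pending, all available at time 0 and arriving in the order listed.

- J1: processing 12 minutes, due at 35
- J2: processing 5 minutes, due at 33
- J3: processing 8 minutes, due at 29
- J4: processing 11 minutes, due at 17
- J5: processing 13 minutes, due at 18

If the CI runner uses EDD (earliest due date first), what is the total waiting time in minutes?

104

EDD (increasing due date): J4 J5 J3 J2 J1.
J4: waits 0, runs 0→11
J5: waits 11, runs 11→24
J3: waits 24, runs 24→32
J2: waits 32, runs 32→37
J1: waits 37, runs 37→49
Sum = 0+11+24+32+37 = 104.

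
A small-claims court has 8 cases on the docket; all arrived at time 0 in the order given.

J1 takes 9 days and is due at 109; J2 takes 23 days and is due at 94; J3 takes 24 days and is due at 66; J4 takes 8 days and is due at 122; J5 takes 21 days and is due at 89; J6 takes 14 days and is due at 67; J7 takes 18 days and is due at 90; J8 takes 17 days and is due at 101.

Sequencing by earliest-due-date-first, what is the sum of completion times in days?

675

EDD (increasing due date): J3 J6 J5 J7 J2 J8 J1 J4.
J3: 0→24
J6: 24→38
J5: 38→59
J7: 59→77
J2: 77→100
J8: 100→117
J1: 117→126
J4: 126→134
Sum = 24+38+59+77+100+117+126+134 = 675.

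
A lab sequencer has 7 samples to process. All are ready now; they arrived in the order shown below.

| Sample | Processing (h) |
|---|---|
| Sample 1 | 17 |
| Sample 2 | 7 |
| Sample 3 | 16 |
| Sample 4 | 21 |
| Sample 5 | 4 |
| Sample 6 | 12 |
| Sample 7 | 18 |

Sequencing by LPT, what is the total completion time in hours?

LPT (decreasing processing time): Sample 4 Sample 7 Sample 1 Sample 3 Sample 6 Sample 2 Sample 5.
Sample 4: 0→21
Sample 7: 21→39
Sample 1: 39→56
Sample 3: 56→72
Sample 6: 72→84
Sample 2: 84→91
Sample 5: 91→95
Sum = 21+39+56+72+84+91+95 = 458.

458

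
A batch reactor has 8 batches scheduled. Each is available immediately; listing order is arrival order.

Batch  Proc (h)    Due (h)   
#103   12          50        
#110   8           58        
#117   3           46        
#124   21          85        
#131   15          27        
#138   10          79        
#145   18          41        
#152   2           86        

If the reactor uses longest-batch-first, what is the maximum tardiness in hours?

41

LPT (decreasing processing time): #124 #145 #131 #103 #138 #110 #117 #152.
#124: 0→21, due 85, tardiness 0
#145: 21→39, due 41, tardiness 0
#131: 39→54, due 27, tardiness 27
#103: 54→66, due 50, tardiness 16
#138: 66→76, due 79, tardiness 0
#110: 76→84, due 58, tardiness 26
#117: 84→87, due 46, tardiness 41
#152: 87→89, due 86, tardiness 3
Maximum = 41.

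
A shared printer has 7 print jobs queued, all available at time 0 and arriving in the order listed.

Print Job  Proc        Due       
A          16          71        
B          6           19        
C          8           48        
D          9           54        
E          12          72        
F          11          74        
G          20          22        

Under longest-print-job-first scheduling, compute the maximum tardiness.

63

LPT (decreasing processing time): G A E F D C B.
G: 0→20, due 22, tardiness 0
A: 20→36, due 71, tardiness 0
E: 36→48, due 72, tardiness 0
F: 48→59, due 74, tardiness 0
D: 59→68, due 54, tardiness 14
C: 68→76, due 48, tardiness 28
B: 76→82, due 19, tardiness 63
Maximum = 63.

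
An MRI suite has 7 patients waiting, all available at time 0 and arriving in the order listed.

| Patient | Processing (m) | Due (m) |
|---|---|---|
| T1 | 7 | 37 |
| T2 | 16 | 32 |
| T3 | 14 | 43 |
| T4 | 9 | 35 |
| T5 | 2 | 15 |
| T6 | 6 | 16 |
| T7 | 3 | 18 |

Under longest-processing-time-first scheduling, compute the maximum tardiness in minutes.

LPT (decreasing processing time): T2 T3 T4 T1 T6 T7 T5.
T2: 0→16, due 32, tardiness 0
T3: 16→30, due 43, tardiness 0
T4: 30→39, due 35, tardiness 4
T1: 39→46, due 37, tardiness 9
T6: 46→52, due 16, tardiness 36
T7: 52→55, due 18, tardiness 37
T5: 55→57, due 15, tardiness 42
Maximum = 42.

42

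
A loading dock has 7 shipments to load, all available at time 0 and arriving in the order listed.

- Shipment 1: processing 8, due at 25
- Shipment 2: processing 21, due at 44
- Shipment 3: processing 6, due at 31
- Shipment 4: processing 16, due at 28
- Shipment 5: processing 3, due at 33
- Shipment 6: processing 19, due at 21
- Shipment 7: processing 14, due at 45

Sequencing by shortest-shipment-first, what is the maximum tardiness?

SPT (increasing processing time): Shipment 5 Shipment 3 Shipment 1 Shipment 7 Shipment 4 Shipment 6 Shipment 2.
Shipment 5: 0→3, due 33, tardiness 0
Shipment 3: 3→9, due 31, tardiness 0
Shipment 1: 9→17, due 25, tardiness 0
Shipment 7: 17→31, due 45, tardiness 0
Shipment 4: 31→47, due 28, tardiness 19
Shipment 6: 47→66, due 21, tardiness 45
Shipment 2: 66→87, due 44, tardiness 43
Maximum = 45.

45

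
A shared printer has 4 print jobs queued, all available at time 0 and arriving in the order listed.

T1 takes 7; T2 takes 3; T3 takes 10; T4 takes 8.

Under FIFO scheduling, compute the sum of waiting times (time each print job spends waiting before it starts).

FIFO (arrival order): T1 T2 T3 T4.
T1: waits 0, runs 0→7
T2: waits 7, runs 7→10
T3: waits 10, runs 10→20
T4: waits 20, runs 20→28
Sum = 0+7+10+20 = 37.

37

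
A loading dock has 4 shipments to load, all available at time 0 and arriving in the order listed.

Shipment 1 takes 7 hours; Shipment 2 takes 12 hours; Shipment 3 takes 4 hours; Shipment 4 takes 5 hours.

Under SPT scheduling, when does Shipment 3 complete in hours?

4

SPT (increasing processing time): Shipment 3 Shipment 4 Shipment 1 Shipment 2.
Shipment 3: 0→4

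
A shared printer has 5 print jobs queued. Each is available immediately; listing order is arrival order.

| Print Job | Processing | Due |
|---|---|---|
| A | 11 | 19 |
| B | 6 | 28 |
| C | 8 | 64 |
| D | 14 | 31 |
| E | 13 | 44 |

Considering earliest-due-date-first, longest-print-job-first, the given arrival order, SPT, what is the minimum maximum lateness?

EDD (increasing due date): A B D E C.
A: 0→11, due 19, lateness -8
B: 11→17, due 28, lateness -11
D: 17→31, due 31, lateness 0
E: 31→44, due 44, lateness 0
C: 44→52, due 64, lateness -12
Maximum = 0.
LPT (decreasing processing time): D E A C B.
D: 0→14, due 31, lateness -17
E: 14→27, due 44, lateness -17
A: 27→38, due 19, lateness 19
C: 38→46, due 64, lateness -18
B: 46→52, due 28, lateness 24
Maximum = 24.
FIFO (arrival order): A B C D E.
A: 0→11, due 19, lateness -8
B: 11→17, due 28, lateness -11
C: 17→25, due 64, lateness -39
D: 25→39, due 31, lateness 8
E: 39→52, due 44, lateness 8
Maximum = 8.
SPT (increasing processing time): B C A E D.
B: 0→6, due 28, lateness -22
C: 6→14, due 64, lateness -50
A: 14→25, due 19, lateness 6
E: 25→38, due 44, lateness -6
D: 38→52, due 31, lateness 21
Maximum = 21.
EDD 0, LPT 24, FIFO 8, SPT 21 → minimum 0.

0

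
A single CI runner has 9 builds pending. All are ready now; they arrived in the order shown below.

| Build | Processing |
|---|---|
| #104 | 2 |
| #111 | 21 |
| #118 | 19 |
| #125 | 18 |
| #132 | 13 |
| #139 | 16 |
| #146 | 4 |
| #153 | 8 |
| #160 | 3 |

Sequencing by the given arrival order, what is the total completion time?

587

FIFO (arrival order): #104 #111 #118 #125 #132 #139 #146 #153 #160.
#104: 0→2
#111: 2→23
#118: 23→42
#125: 42→60
#132: 60→73
#139: 73→89
#146: 89→93
#153: 93→101
#160: 101→104
Sum = 2+23+42+60+73+89+93+101+104 = 587.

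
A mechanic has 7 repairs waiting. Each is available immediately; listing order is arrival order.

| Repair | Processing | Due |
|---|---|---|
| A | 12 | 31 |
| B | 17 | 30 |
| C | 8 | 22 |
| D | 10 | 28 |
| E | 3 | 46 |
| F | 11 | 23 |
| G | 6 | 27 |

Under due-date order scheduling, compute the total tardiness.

83

EDD (increasing due date): C F G D B A E.
C: 0→8, due 22, tardiness 0
F: 8→19, due 23, tardiness 0
G: 19→25, due 27, tardiness 0
D: 25→35, due 28, tardiness 7
B: 35→52, due 30, tardiness 22
A: 52→64, due 31, tardiness 33
E: 64→67, due 46, tardiness 21
Sum = 0+0+0+7+22+33+21 = 83.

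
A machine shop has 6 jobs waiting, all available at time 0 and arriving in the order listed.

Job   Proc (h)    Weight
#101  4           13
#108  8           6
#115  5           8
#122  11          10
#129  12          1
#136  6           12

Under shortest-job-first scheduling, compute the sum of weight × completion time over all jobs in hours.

828

SPT (increasing processing time): #101 #115 #136 #108 #122 #129.
#101: finishes 4, weight 13, w·C = 52
#115: finishes 9, weight 8, w·C = 72
#136: finishes 15, weight 12, w·C = 180
#108: finishes 23, weight 6, w·C = 138
#122: finishes 34, weight 10, w·C = 340
#129: finishes 46, weight 1, w·C = 46
Sum = 52+72+180+138+340+46 = 828.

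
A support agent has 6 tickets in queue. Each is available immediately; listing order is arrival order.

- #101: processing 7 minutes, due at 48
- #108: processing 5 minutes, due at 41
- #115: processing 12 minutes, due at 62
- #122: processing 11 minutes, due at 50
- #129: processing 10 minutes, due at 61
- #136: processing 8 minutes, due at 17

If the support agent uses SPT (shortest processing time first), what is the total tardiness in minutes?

SPT (increasing processing time): #108 #101 #136 #129 #122 #115.
#108: 0→5, due 41, tardiness 0
#101: 5→12, due 48, tardiness 0
#136: 12→20, due 17, tardiness 3
#129: 20→30, due 61, tardiness 0
#122: 30→41, due 50, tardiness 0
#115: 41→53, due 62, tardiness 0
Sum = 0+0+3+0+0+0 = 3.

3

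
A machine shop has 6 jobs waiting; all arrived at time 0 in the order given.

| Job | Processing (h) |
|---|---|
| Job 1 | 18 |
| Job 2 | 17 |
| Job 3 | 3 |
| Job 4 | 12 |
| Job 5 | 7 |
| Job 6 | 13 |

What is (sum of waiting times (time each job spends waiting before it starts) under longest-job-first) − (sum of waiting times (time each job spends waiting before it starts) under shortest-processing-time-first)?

106

LPT (decreasing processing time): Job 1 Job 2 Job 6 Job 4 Job 5 Job 3.
Job 1: waits 0, runs 0→18
Job 2: waits 18, runs 18→35
Job 6: waits 35, runs 35→48
Job 4: waits 48, runs 48→60
Job 5: waits 60, runs 60→67
Job 3: waits 67, runs 67→70
Sum = 0+18+35+48+60+67 = 228.
SPT (increasing processing time): Job 3 Job 5 Job 4 Job 6 Job 2 Job 1.
Job 3: waits 0, runs 0→3
Job 5: waits 3, runs 3→10
Job 4: waits 10, runs 10→22
Job 6: waits 22, runs 22→35
Job 2: waits 35, runs 35→52
Job 1: waits 52, runs 52→70
Sum = 0+3+10+22+35+52 = 122.
Difference = 228 − 122 = 106.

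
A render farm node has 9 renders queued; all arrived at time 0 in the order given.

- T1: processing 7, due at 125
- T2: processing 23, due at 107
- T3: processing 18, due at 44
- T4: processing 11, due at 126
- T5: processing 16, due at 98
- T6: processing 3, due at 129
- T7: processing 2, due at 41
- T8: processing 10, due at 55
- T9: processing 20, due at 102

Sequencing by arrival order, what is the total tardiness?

FIFO (arrival order): T1 T2 T3 T4 T5 T6 T7 T8 T9.
T1: 0→7, due 125, tardiness 0
T2: 7→30, due 107, tardiness 0
T3: 30→48, due 44, tardiness 4
T4: 48→59, due 126, tardiness 0
T5: 59→75, due 98, tardiness 0
T6: 75→78, due 129, tardiness 0
T7: 78→80, due 41, tardiness 39
T8: 80→90, due 55, tardiness 35
T9: 90→110, due 102, tardiness 8
Sum = 0+0+4+0+0+0+39+35+8 = 86.

86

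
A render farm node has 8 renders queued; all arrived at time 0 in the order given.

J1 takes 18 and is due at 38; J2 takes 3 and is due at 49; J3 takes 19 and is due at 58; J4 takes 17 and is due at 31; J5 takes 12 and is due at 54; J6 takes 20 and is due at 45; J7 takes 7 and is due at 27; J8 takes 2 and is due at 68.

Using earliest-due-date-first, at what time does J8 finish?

98

EDD (increasing due date): J7 J4 J1 J6 J2 J5 J3 J8.
J7: 0→7
J4: 7→24
J1: 24→42
J6: 42→62
J2: 62→65
J5: 65→77
J3: 77→96
J8: 96→98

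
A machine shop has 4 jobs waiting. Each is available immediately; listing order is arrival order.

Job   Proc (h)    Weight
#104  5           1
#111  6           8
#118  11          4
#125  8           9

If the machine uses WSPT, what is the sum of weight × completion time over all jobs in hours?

WSPT (decreasing weight/processing-time ratio): #111 #125 #118 #104.
#111: finishes 6, weight 8, w·C = 48
#125: finishes 14, weight 9, w·C = 126
#118: finishes 25, weight 4, w·C = 100
#104: finishes 30, weight 1, w·C = 30
Sum = 48+126+100+30 = 304.

304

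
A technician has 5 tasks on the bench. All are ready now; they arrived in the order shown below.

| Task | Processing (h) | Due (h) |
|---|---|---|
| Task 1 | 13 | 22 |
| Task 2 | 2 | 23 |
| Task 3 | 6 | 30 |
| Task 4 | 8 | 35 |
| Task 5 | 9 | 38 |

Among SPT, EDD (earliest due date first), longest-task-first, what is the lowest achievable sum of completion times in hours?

SPT (increasing processing time): Task 2 Task 3 Task 4 Task 5 Task 1.
Task 2: 0→2
Task 3: 2→8
Task 4: 8→16
Task 5: 16→25
Task 1: 25→38
Sum = 2+8+16+25+38 = 89.
EDD (increasing due date): Task 1 Task 2 Task 3 Task 4 Task 5.
Task 1: 0→13
Task 2: 13→15
Task 3: 15→21
Task 4: 21→29
Task 5: 29→38
Sum = 13+15+21+29+38 = 116.
LPT (decreasing processing time): Task 1 Task 5 Task 4 Task 3 Task 2.
Task 1: 0→13
Task 5: 13→22
Task 4: 22→30
Task 3: 30→36
Task 2: 36→38
Sum = 13+22+30+36+38 = 139.
SPT 89, EDD 116, LPT 139 → minimum 89.

89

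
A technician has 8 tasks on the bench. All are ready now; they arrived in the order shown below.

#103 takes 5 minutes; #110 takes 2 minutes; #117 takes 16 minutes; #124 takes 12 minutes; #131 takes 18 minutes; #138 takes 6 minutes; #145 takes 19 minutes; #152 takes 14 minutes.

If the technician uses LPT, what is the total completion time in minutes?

LPT (decreasing processing time): #145 #131 #117 #152 #124 #138 #103 #110.
#145: 0→19
#131: 19→37
#117: 37→53
#152: 53→67
#124: 67→79
#138: 79→85
#103: 85→90
#110: 90→92
Sum = 19+37+53+67+79+85+90+92 = 522.

522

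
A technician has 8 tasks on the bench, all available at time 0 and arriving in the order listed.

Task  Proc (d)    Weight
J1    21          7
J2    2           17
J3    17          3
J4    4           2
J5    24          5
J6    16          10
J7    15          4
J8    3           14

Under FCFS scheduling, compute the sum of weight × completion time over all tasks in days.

FIFO (arrival order): J1 J2 J3 J4 J5 J6 J7 J8.
J1: finishes 21, weight 7, w·C = 147
J2: finishes 23, weight 17, w·C = 391
J3: finishes 40, weight 3, w·C = 120
J4: finishes 44, weight 2, w·C = 88
J5: finishes 68, weight 5, w·C = 340
J6: finishes 84, weight 10, w·C = 840
J7: finishes 99, weight 4, w·C = 396
J8: finishes 102, weight 14, w·C = 1428
Sum = 147+391+120+88+340+840+396+1428 = 3750.

3750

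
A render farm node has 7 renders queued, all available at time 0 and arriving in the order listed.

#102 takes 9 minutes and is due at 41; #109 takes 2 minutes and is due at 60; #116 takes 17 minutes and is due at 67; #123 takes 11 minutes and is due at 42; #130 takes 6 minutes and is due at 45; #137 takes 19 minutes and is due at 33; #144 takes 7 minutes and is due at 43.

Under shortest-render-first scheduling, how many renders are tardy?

SPT (increasing processing time): #109 #130 #144 #102 #123 #116 #137.
#109: 0→2, due 60, tardiness 0
#130: 2→8, due 45, tardiness 0
#144: 8→15, due 43, tardiness 0
#102: 15→24, due 41, tardiness 0
#123: 24→35, due 42, tardiness 0
#116: 35→52, due 67, tardiness 0
#137: 52→71, due 33, tardiness 38
Late renders: 1.

1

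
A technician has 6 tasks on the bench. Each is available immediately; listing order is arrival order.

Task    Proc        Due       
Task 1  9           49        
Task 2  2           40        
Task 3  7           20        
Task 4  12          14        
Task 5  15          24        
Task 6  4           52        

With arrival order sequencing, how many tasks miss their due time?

2

FIFO (arrival order): Task 1 Task 2 Task 3 Task 4 Task 5 Task 6.
Task 1: 0→9, due 49, tardiness 0
Task 2: 9→11, due 40, tardiness 0
Task 3: 11→18, due 20, tardiness 0
Task 4: 18→30, due 14, tardiness 16
Task 5: 30→45, due 24, tardiness 21
Task 6: 45→49, due 52, tardiness 0
Late tasks: 2.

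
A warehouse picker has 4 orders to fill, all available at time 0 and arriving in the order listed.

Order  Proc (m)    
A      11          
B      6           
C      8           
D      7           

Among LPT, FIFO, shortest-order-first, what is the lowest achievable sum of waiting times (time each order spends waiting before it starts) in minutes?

LPT (decreasing processing time): A C D B.
A: waits 0, runs 0→11
C: waits 11, runs 11→19
D: waits 19, runs 19→26
B: waits 26, runs 26→32
Sum = 0+11+19+26 = 56.
FIFO (arrival order): A B C D.
A: waits 0, runs 0→11
B: waits 11, runs 11→17
C: waits 17, runs 17→25
D: waits 25, runs 25→32
Sum = 0+11+17+25 = 53.
SPT (increasing processing time): B D C A.
B: waits 0, runs 0→6
D: waits 6, runs 6→13
C: waits 13, runs 13→21
A: waits 21, runs 21→32
Sum = 0+6+13+21 = 40.
LPT 56, FIFO 53, SPT 40 → minimum 40.

40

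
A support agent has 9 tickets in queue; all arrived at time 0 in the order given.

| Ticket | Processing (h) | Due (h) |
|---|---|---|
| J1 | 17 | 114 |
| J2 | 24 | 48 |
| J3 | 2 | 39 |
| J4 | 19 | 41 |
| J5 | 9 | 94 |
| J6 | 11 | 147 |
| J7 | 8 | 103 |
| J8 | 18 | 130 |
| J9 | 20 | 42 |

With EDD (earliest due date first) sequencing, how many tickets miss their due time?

1

EDD (increasing due date): J3 J4 J9 J2 J5 J7 J1 J8 J6.
J3: 0→2, due 39, tardiness 0
J4: 2→21, due 41, tardiness 0
J9: 21→41, due 42, tardiness 0
J2: 41→65, due 48, tardiness 17
J5: 65→74, due 94, tardiness 0
J7: 74→82, due 103, tardiness 0
J1: 82→99, due 114, tardiness 0
J8: 99→117, due 130, tardiness 0
J6: 117→128, due 147, tardiness 0
Late tickets: 1.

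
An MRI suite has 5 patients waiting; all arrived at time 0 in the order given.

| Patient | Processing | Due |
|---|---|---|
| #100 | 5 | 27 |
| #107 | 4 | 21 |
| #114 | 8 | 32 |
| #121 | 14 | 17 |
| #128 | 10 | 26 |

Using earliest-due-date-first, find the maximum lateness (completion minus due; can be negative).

9

EDD (increasing due date): #121 #107 #128 #100 #114.
#121: 0→14, due 17, lateness -3
#107: 14→18, due 21, lateness -3
#128: 18→28, due 26, lateness 2
#100: 28→33, due 27, lateness 6
#114: 33→41, due 32, lateness 9
Maximum = 9.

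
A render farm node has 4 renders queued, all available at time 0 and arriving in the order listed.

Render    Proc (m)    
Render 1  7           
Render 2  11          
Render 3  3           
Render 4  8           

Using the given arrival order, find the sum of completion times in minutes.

75

FIFO (arrival order): Render 1 Render 2 Render 3 Render 4.
Render 1: 0→7
Render 2: 7→18
Render 3: 18→21
Render 4: 21→29
Sum = 7+18+21+29 = 75.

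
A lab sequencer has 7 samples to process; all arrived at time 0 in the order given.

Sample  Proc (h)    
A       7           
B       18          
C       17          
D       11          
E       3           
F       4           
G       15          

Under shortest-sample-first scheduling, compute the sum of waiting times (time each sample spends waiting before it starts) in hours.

146

SPT (increasing processing time): E F A D G C B.
E: waits 0, runs 0→3
F: waits 3, runs 3→7
A: waits 7, runs 7→14
D: waits 14, runs 14→25
G: waits 25, runs 25→40
C: waits 40, runs 40→57
B: waits 57, runs 57→75
Sum = 0+3+7+14+25+40+57 = 146.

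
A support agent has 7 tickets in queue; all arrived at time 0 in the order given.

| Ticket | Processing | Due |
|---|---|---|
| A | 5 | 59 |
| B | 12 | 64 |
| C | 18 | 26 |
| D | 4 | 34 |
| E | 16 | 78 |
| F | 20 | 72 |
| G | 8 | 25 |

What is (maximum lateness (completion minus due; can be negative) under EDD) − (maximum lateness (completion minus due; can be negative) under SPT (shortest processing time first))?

-32

EDD (increasing due date): G C D A B F E.
G: 0→8, due 25, lateness -17
C: 8→26, due 26, lateness 0
D: 26→30, due 34, lateness -4
A: 30→35, due 59, lateness -24
B: 35→47, due 64, lateness -17
F: 47→67, due 72, lateness -5
E: 67→83, due 78, lateness 5
Maximum = 5.
SPT (increasing processing time): D A G B E C F.
D: 0→4, due 34, lateness -30
A: 4→9, due 59, lateness -50
G: 9→17, due 25, lateness -8
B: 17→29, due 64, lateness -35
E: 29→45, due 78, lateness -33
C: 45→63, due 26, lateness 37
F: 63→83, due 72, lateness 11
Maximum = 37.
Difference = 5 − 37 = -32.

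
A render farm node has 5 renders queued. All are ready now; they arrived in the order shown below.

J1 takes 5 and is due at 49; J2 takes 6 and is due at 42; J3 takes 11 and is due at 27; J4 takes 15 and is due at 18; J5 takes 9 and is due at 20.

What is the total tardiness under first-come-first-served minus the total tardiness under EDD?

33

FIFO (arrival order): J1 J2 J3 J4 J5.
J1: 0→5, due 49, tardiness 0
J2: 5→11, due 42, tardiness 0
J3: 11→22, due 27, tardiness 0
J4: 22→37, due 18, tardiness 19
J5: 37→46, due 20, tardiness 26
Sum = 0+0+0+19+26 = 45.
EDD (increasing due date): J4 J5 J3 J2 J1.
J4: 0→15, due 18, tardiness 0
J5: 15→24, due 20, tardiness 4
J3: 24→35, due 27, tardiness 8
J2: 35→41, due 42, tardiness 0
J1: 41→46, due 49, tardiness 0
Sum = 0+4+8+0+0 = 12.
Difference = 45 − 12 = 33.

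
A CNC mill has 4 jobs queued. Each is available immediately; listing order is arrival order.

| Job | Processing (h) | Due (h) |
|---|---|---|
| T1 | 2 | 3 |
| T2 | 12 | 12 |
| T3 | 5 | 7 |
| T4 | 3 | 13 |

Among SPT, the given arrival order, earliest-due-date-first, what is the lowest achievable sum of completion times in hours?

SPT (increasing processing time): T1 T4 T3 T2.
T1: 0→2
T4: 2→5
T3: 5→10
T2: 10→22
Sum = 2+5+10+22 = 39.
FIFO (arrival order): T1 T2 T3 T4.
T1: 0→2
T2: 2→14
T3: 14→19
T4: 19→22
Sum = 2+14+19+22 = 57.
EDD (increasing due date): T1 T3 T2 T4.
T1: 0→2
T3: 2→7
T2: 7→19
T4: 19→22
Sum = 2+7+19+22 = 50.
SPT 39, FIFO 57, EDD 50 → minimum 39.

39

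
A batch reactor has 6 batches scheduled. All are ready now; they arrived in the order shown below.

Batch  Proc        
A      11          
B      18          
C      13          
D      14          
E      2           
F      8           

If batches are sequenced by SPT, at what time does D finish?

48

SPT (increasing processing time): E F A C D B.
E: 0→2
F: 2→10
A: 10→21
C: 21→34
D: 34→48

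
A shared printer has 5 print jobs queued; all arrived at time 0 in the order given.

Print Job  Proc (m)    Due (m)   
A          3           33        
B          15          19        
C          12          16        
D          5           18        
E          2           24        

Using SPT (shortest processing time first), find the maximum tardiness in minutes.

SPT (increasing processing time): E A D C B.
E: 0→2, due 24, tardiness 0
A: 2→5, due 33, tardiness 0
D: 5→10, due 18, tardiness 0
C: 10→22, due 16, tardiness 6
B: 22→37, due 19, tardiness 18
Maximum = 18.

18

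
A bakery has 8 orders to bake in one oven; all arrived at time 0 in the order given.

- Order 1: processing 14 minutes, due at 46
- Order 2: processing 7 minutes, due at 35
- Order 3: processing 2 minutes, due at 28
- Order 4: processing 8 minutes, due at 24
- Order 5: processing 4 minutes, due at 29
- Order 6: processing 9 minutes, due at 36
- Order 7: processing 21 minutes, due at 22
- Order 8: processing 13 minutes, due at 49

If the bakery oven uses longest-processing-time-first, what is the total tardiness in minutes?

LPT (decreasing processing time): Order 7 Order 1 Order 8 Order 6 Order 4 Order 2 Order 5 Order 3.
Order 7: 0→21, due 22, tardiness 0
Order 1: 21→35, due 46, tardiness 0
Order 8: 35→48, due 49, tardiness 0
Order 6: 48→57, due 36, tardiness 21
Order 4: 57→65, due 24, tardiness 41
Order 2: 65→72, due 35, tardiness 37
Order 5: 72→76, due 29, tardiness 47
Order 3: 76→78, due 28, tardiness 50
Sum = 0+0+0+21+41+37+47+50 = 196.

196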